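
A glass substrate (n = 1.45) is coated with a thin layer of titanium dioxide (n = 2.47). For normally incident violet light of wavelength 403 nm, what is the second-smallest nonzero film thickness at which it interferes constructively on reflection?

122 nm

Top surface (1.0 → 2.47): reflection off a higher-index medium gives a half-wave phase shift.
At the lower boundary (n = 2.47 to n = 1.45) the reflected ray undergoes no phase shift.
Net: one phase inversion between the two reflected rays.
So the condition for constructive reflection is 2 n t = (m + ½) λ.
The second-smallest nonzero thickness corresponds to m = 1: t = (m + ½) λ / (2 n) = 1.50 × 403 / (2 × 2.47) = 122 nm.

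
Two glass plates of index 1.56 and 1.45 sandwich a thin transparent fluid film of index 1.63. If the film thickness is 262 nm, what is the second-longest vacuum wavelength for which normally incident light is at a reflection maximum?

569 nm

Top surface (1.56 → 1.63): reflection off a higher-index medium gives a half-wave phase shift.
At the lower boundary (n = 1.63 to n = 1.45) the reflected ray undergoes no phase shift.
Exactly one π shift → a net half-wave offset.
So the condition for constructive reflection is 2 n t = (m + ½) λ.
λ = 2 n t / (m + ½). The second-longest wavelength is m = 1: λ = 2 × 1.63 × 262 / 1.50 = 569 nm.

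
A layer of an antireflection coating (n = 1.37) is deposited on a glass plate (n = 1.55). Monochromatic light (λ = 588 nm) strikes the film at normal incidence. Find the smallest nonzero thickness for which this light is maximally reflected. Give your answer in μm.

Top surface (1.0 → 1.37): reflection off a higher-index medium gives a half-wave phase shift.
Ray reflecting at the bottom interface goes from n = 1.37 toward n = 1.55: a half-wave phase shift.
Zero or two π shifts → no net half-wave offset.
With no net inversion, constructive interference in reflection requires 2 n t = m λ.
The smallest nonzero thickness corresponds to m = 1: t = m λ / (2 n) = 1.00 × 588 / (2 × 1.37) = 215 nm.

0.215 μm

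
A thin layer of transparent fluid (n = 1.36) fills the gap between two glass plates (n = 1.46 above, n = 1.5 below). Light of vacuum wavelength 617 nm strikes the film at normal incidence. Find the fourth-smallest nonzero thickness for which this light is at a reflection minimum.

At the upper boundary (n = 1.46 to n = 1.36) the reflected ray undergoes no phase shift.
At the lower boundary (n = 1.36 to n = 1.5) the reflected ray undergoes a half-wave phase shift.
The two reflections differ by half a wavelength.
For minimum reflection here: 2 n t = m λ.
The fourth-smallest nonzero thickness corresponds to m = 4: t = m λ / (2 n) = 4.00 × 617 / (2 × 1.36) = 907 nm.

907 nm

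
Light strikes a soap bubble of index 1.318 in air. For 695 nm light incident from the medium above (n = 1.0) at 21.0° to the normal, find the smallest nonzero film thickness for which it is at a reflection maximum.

Ray reflecting at the top interface goes from n = 1.0 toward n = 1.318: a half-wave phase shift.
Bottom surface (1.318 → 1.0): reflection off a lower-index medium gives no phase shift.
Net: one phase inversion between the two reflected rays.
So the condition for constructive reflection is 2 n t cos θ_r = (m + ½) λ.
Snell's law: 1.0 sin 21.0° = 1.318 sin θ_r → sin θ_r = 0.272, cos θ_r = 0.962.
Minimum at m = 0: t = λ / (4 n cos θ_r) = 695 / (4 × 1.318 × 0.962) = 137 nm.

137 nm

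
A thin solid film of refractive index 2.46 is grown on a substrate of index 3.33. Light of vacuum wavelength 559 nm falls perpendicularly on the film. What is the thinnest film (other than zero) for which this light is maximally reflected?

114 nm

Ray reflecting at the top interface goes from n = 1.0 toward n = 2.46: a half-wave phase shift.
Ray reflecting at the bottom interface goes from n = 2.46 toward n = 3.33: a half-wave phase shift.
Net: no relative phase inversion (both shifts match).
For bright reflection here: 2 n t = m λ.
Minimum nonzero at m = 1: t = λ / (2 n) = 559 / (2 × 2.46) = 114 nm.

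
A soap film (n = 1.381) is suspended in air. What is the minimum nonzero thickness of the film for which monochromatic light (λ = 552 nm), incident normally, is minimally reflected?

200 nm

At the upper boundary (n = 1.0 to n = 1.381) the reflected ray undergoes a half-wave phase shift.
Bottom surface (1.381 → 1.0): reflection off a lower-index medium gives no phase shift.
Exactly one π shift → a net half-wave offset.
For dark reflection here: 2 n t = m λ.
Minimum nonzero at m = 1: t = λ / (2 n) = 552 / (2 × 1.381) = 200 nm.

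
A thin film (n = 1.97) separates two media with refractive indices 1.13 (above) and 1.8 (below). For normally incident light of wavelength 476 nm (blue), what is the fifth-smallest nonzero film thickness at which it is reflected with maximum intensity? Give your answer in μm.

0.544 μm

At the upper boundary (n = 1.13 to n = 1.97) the reflected ray undergoes a half-wave phase shift.
Bottom surface (1.97 → 1.8): reflection off a lower-index medium gives no phase shift.
Net: one phase inversion between the two reflected rays.
With one net inversion, constructive interference in reflection requires 2 n t = (m + ½) λ.
The fifth-smallest nonzero thickness corresponds to m = 4: t = (m + ½) λ / (2 n) = 4.50 × 476 / (2 × 1.97) = 544 nm.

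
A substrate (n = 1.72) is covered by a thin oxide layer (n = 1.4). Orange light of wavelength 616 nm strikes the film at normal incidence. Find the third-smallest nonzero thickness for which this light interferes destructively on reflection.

Ray reflecting at the top interface goes from n = 1.0 toward n = 1.4: a half-wave phase shift.
Ray reflecting at the bottom interface goes from n = 1.4 toward n = 1.72: a half-wave phase shift.
The two reflections carry the same phase change, so no net offset.
With no net inversion, destructive interference in reflection requires 2 n t = (m + ½) λ.
The third-smallest nonzero thickness corresponds to m = 2: t = (m + ½) λ / (2 n) = 2.50 × 616 / (2 × 1.4) = 550 nm.

550 nm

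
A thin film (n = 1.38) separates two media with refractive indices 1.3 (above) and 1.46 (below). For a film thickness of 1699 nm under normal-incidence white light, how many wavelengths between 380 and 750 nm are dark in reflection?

6

Top surface (1.3 → 1.38): reflection off a higher-index medium gives a half-wave phase shift.
Bottom surface (1.38 → 1.46): reflection off a higher-index medium gives a half-wave phase shift.
The two reflections carry the same phase change, so no net offset.
With no net inversion, destructive interference in reflection requires 2 n t = (m + ½) λ.
λ = 2 n t / (m + ½) = 4689 / (m + ½) nm.
m=5: 853 nm (IR); m=6: 721 nm (visible); m=7: 625 nm (visible); m=8: 552 nm (visible); m=9: 494 nm (visible); m=10: 447 nm (visible); m=11: 408 nm (visible); m=12: 375 nm (UV).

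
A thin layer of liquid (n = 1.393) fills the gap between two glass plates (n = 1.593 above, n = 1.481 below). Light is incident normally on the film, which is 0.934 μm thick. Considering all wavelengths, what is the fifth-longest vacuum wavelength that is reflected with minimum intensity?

520 nm

Top surface (1.593 → 1.393): reflection off a lower-index medium gives no phase shift.
At the lower boundary (n = 1.393 to n = 1.481) the reflected ray undergoes a half-wave phase shift.
Exactly one π shift → a net half-wave offset.
With one net inversion, destructive interference in reflection requires 2 n t = m λ.
λ = 2 n t / m. The fifth-longest wavelength is m = 5: λ = 2 × 1.393 × 934 / 5.00 = 520 nm.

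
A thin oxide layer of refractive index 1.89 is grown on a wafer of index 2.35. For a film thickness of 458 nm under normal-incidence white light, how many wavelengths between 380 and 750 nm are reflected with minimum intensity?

At the upper boundary (n = 1.0 to n = 1.89) the reflected ray undergoes a half-wave phase shift.
At the lower boundary (n = 1.89 to n = 2.35) the reflected ray undergoes a half-wave phase shift.
Net: no relative phase inversion (both shifts match).
For weak reflection here: 2 n t = (m + ½) λ.
λ = 2 n t / (m + ½) = 1731 / (m + ½) nm.
m=1: 1154 nm (IR); m=2: 692 nm (visible); m=3: 495 nm (visible); m=4: 385 nm (visible); m=5: 315 nm (UV).

3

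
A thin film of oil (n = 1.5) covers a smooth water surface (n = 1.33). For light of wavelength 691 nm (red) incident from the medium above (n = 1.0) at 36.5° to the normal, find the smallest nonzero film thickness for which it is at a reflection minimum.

At the upper boundary (n = 1.0 to n = 1.5) the reflected ray undergoes a half-wave phase shift.
Bottom surface (1.5 → 1.33): reflection off a lower-index medium gives no phase shift.
Net: one phase inversion between the two reflected rays.
So the condition for destructive reflection is 2 n t cos θ_r = m λ.
Snell's law: 1.0 sin 36.5° = 1.5 sin θ_r → sin θ_r = 0.397, cos θ_r = 0.918.
Minimum nonzero at m = 1: t = λ / (2 n cos θ_r) = 691 / (2 × 1.5 × 0.918) = 251 nm.

251 nm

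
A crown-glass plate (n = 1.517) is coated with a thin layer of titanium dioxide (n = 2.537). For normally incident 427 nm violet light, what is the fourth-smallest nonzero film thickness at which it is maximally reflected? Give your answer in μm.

At the upper boundary (n = 1.0 to n = 2.537) the reflected ray undergoes a half-wave phase shift.
Ray reflecting at the bottom interface goes from n = 2.537 toward n = 1.517: no phase shift.
The two reflections differ by half a wavelength.
So the condition for constructive reflection is 2 n t = (m + ½) λ.
The fourth-smallest nonzero thickness corresponds to m = 3: t = (m + ½) λ / (2 n) = 3.50 × 427 / (2 × 2.537) = 295 nm.

0.295 μm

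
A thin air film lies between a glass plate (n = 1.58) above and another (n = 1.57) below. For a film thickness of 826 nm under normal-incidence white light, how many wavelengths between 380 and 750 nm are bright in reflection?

2

Top surface (1.58 → 1.0): reflection off a lower-index medium gives no phase shift.
Ray reflecting at the bottom interface goes from n = 1.0 toward n = 1.57: a half-wave phase shift.
Net: one phase inversion between the two reflected rays.
So the condition for constructive reflection is 2 n t = (m + ½) λ.
λ = 2 n t / (m + ½) = 1652 / (m + ½) nm.
m=1: 1101 nm (IR); m=2: 661 nm (visible); m=3: 472 nm (visible); m=4: 367 nm (UV).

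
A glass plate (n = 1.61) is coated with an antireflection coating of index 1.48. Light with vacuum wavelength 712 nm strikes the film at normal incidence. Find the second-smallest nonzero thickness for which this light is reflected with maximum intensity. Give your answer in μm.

0.481 μm

At the upper boundary (n = 1.0 to n = 1.48) the reflected ray undergoes a half-wave phase shift.
Bottom surface (1.48 → 1.61): reflection off a higher-index medium gives a half-wave phase shift.
The two reflections carry the same phase change, so no net offset.
So the condition for constructive reflection is 2 n t = m λ.
The second-smallest nonzero thickness corresponds to m = 2: t = m λ / (2 n) = 2.00 × 712 / (2 × 1.48) = 481 nm.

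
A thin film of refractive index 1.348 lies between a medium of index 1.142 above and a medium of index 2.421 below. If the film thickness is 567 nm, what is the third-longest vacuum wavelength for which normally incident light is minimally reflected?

611 nm

Top surface (1.142 → 1.348): reflection off a higher-index medium gives a half-wave phase shift.
At the lower boundary (n = 1.348 to n = 2.421) the reflected ray undergoes a half-wave phase shift.
Zero or two π shifts → no net half-wave offset.
So the condition for destructive reflection is 2 n t = (m + ½) λ.
λ = 2 n t / (m + ½). The third-longest wavelength is m = 2: λ = 2 × 1.348 × 567 / 2.50 = 611 nm.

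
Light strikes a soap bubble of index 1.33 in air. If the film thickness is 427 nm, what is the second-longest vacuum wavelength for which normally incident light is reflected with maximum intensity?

At the upper boundary (n = 1.0 to n = 1.33) the reflected ray undergoes a half-wave phase shift.
Bottom surface (1.33 → 1.0): reflection off a lower-index medium gives no phase shift.
Exactly one π shift → a net half-wave offset.
For strong reflection here: 2 n t = (m + ½) λ.
λ = 2 n t / (m + ½). The second-longest wavelength is m = 1: λ = 2 × 1.33 × 427 / 1.50 = 757 nm.

757 nm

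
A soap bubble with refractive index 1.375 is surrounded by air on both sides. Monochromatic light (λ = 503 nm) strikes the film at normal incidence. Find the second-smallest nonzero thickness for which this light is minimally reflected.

Ray reflecting at the top interface goes from n = 1.0 toward n = 1.375: a half-wave phase shift.
Ray reflecting at the bottom interface goes from n = 1.375 toward n = 1.0: no phase shift.
Exactly one π shift → a net half-wave offset.
With one net inversion, destructive interference in reflection requires 2 n t = m λ.
The second-smallest nonzero thickness corresponds to m = 2: t = m λ / (2 n) = 2.00 × 503 / (2 × 1.375) = 366 nm.

366 nm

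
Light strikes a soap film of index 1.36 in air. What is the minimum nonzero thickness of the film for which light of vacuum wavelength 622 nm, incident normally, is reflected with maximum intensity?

114 nm

Top surface (1.0 → 1.36): reflection off a higher-index medium gives a half-wave phase shift.
Bottom surface (1.36 → 1.0): reflection off a lower-index medium gives no phase shift.
Net: one phase inversion between the two reflected rays.
So the condition for constructive reflection is 2 n t = (m + ½) λ.
Minimum at m = 0: t = λ / (4 n) = 622 / (4 × 1.36) = 114 nm.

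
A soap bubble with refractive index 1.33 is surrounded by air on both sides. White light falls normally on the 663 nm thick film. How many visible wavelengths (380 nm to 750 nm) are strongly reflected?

3

Top surface (1.0 → 1.33): reflection off a higher-index medium gives a half-wave phase shift.
At the lower boundary (n = 1.33 to n = 1.0) the reflected ray undergoes no phase shift.
Net: one phase inversion between the two reflected rays.
So the condition for constructive reflection is 2 n t = (m + ½) λ.
λ = 2 n t / (m + ½) = 1764 / (m + ½) nm.
m=1: 1176 nm (IR); m=2: 705 nm (visible); m=3: 504 nm (visible); m=4: 392 nm (visible); m=5: 321 nm (UV).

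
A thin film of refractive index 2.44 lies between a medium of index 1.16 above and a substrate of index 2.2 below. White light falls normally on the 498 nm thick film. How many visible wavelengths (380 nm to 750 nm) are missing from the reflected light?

Top surface (1.16 → 2.44): reflection off a higher-index medium gives a half-wave phase shift.
Ray reflecting at the bottom interface goes from n = 2.44 toward n = 2.2: no phase shift.
The two reflections differ by half a wavelength.
So the condition for destructive reflection is 2 n t = m λ.
λ = 2 n t / m = 2430 / m nm.
m=3: 810 nm (IR); m=4: 608 nm (visible); m=5: 486 nm (visible); m=6: 405 nm (visible); m=7: 347 nm (UV).

3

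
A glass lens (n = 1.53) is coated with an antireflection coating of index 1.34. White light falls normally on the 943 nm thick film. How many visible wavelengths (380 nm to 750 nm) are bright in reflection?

3

At the upper boundary (n = 1.0 to n = 1.34) the reflected ray undergoes a half-wave phase shift.
At the lower boundary (n = 1.34 to n = 1.53) the reflected ray undergoes a half-wave phase shift.
Zero or two π shifts → no net half-wave offset.
For strong reflection here: 2 n t = m λ.
λ = 2 n t / m = 2527 / m nm.
m=3: 842 nm (IR); m=4: 632 nm (visible); m=5: 505 nm (visible); m=6: 421 nm (visible); m=7: 361 nm (UV).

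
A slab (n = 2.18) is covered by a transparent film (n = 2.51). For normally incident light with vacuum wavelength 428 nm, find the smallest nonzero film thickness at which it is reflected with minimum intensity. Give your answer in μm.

0.0853 μm

Ray reflecting at the top interface goes from n = 1.0 toward n = 2.51: a half-wave phase shift.
Bottom surface (2.51 → 2.18): reflection off a lower-index medium gives no phase shift.
The two reflections differ by half a wavelength.
So the condition for destructive reflection is 2 n t = m λ.
Minimum nonzero at m = 1: t = λ / (2 n) = 428 / (2 × 2.51) = 85.3 nm.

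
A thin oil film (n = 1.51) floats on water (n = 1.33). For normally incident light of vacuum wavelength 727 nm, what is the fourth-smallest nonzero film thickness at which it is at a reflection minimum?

Ray reflecting at the top interface goes from n = 1.0 toward n = 1.51: a half-wave phase shift.
Ray reflecting at the bottom interface goes from n = 1.51 toward n = 1.33: no phase shift.
Net: one phase inversion between the two reflected rays.
With one net inversion, destructive interference in reflection requires 2 n t = m λ.
The fourth-smallest nonzero thickness corresponds to m = 4: t = m λ / (2 n) = 4.00 × 727 / (2 × 1.51) = 963 nm.

963 nm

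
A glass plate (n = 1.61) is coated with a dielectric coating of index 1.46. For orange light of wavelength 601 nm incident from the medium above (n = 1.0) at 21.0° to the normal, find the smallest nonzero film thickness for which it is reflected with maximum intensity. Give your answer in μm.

0.212 μm

Ray reflecting at the top interface goes from n = 1.0 toward n = 1.46: a half-wave phase shift.
Bottom surface (1.46 → 1.61): reflection off a higher-index medium gives a half-wave phase shift.
The two reflections carry the same phase change, so no net offset.
For strong reflection here: 2 n t cos θ_r = m λ.
Snell's law: 1.0 sin 21.0° = 1.46 sin θ_r → sin θ_r = 0.245, cos θ_r = 0.969.
Minimum nonzero at m = 1: t = λ / (2 n cos θ_r) = 601 / (2 × 1.46 × 0.969) = 212 nm.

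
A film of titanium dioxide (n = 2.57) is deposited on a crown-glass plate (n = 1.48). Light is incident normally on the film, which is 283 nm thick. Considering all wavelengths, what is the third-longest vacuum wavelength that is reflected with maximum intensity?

582 nm

At the upper boundary (n = 1.0 to n = 2.57) the reflected ray undergoes a half-wave phase shift.
Bottom surface (2.57 → 1.48): reflection off a lower-index medium gives no phase shift.
Exactly one π shift → a net half-wave offset.
For bright reflection here: 2 n t = (m + ½) λ.
λ = 2 n t / (m + ½). The third-longest wavelength is m = 2: λ = 2 × 2.57 × 283 / 2.50 = 582 nm.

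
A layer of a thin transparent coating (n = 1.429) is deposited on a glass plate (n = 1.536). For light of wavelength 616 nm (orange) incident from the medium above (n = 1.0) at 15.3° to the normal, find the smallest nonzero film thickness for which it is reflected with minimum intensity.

110 nm

At the upper boundary (n = 1.0 to n = 1.429) the reflected ray undergoes a half-wave phase shift.
At the lower boundary (n = 1.429 to n = 1.536) the reflected ray undergoes a half-wave phase shift.
Zero or two π shifts → no net half-wave offset.
For dark reflection here: 2 n t cos θ_r = (m + ½) λ.
Snell's law: 1.0 sin 15.3° = 1.429 sin θ_r → sin θ_r = 0.185, cos θ_r = 0.983.
Minimum at m = 0: t = λ / (4 n cos θ_r) = 616 / (4 × 1.429 × 0.983) = 110 nm.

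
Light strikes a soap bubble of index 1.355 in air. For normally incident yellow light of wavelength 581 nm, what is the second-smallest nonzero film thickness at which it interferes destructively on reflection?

429 nm

Ray reflecting at the top interface goes from n = 1.0 toward n = 1.355: a half-wave phase shift.
At the lower boundary (n = 1.355 to n = 1.0) the reflected ray undergoes no phase shift.
Net: one phase inversion between the two reflected rays.
For minimum reflection here: 2 n t = m λ.
The second-smallest nonzero thickness corresponds to m = 2: t = m λ / (2 n) = 2.00 × 581 / (2 × 1.355) = 429 nm.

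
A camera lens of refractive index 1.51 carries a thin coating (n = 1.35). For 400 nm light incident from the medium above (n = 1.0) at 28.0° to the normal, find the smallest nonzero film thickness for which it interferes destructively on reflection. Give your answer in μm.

At the upper boundary (n = 1.0 to n = 1.35) the reflected ray undergoes a half-wave phase shift.
Ray reflecting at the bottom interface goes from n = 1.35 toward n = 1.51: a half-wave phase shift.
Net: no relative phase inversion (both shifts match).
With no net inversion, destructive interference in reflection requires 2 n t cos θ_r = (m + ½) λ.
Snell's law: 1.0 sin 28.0° = 1.35 sin θ_r → sin θ_r = 0.348, cos θ_r = 0.938.
Minimum at m = 0: t = λ / (4 n cos θ_r) = 400 / (4 × 1.35 × 0.938) = 79.0 nm.

0.0790 μm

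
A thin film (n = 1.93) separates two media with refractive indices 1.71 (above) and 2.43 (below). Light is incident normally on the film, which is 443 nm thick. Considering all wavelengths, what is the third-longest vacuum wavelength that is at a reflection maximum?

At the upper boundary (n = 1.71 to n = 1.93) the reflected ray undergoes a half-wave phase shift.
At the lower boundary (n = 1.93 to n = 2.43) the reflected ray undergoes a half-wave phase shift.
The two reflections carry the same phase change, so no net offset.
So the condition for constructive reflection is 2 n t = m λ.
λ = 2 n t / m. The third-longest wavelength is m = 3: λ = 2 × 1.93 × 443 / 3.00 = 570 nm.

570 nm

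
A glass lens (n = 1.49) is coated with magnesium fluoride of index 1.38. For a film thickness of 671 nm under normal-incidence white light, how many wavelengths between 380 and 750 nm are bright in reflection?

2

At the upper boundary (n = 1.0 to n = 1.38) the reflected ray undergoes a half-wave phase shift.
Bottom surface (1.38 → 1.49): reflection off a higher-index medium gives a half-wave phase shift.
Zero or two π shifts → no net half-wave offset.
So the condition for constructive reflection is 2 n t = m λ.
λ = 2 n t / m = 1852 / m nm.
m=2: 926 nm (IR); m=3: 617 nm (visible); m=4: 463 nm (visible); m=5: 370 nm (UV).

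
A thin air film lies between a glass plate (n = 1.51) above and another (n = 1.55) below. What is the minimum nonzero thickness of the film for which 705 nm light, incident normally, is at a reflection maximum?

176 nm

Top surface (1.51 → 1.0): reflection off a lower-index medium gives no phase shift.
Bottom surface (1.0 → 1.55): reflection off a higher-index medium gives a half-wave phase shift.
Net: one phase inversion between the two reflected rays.
With one net inversion, constructive interference in reflection requires 2 n t = (m + ½) λ.
Minimum at m = 0: t = λ / (4 n) = 705 / (4 × 1.0) = 176 nm.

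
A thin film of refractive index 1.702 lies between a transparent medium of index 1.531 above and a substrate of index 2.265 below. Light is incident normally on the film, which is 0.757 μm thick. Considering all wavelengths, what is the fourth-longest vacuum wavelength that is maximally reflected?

Top surface (1.531 → 1.702): reflection off a higher-index medium gives a half-wave phase shift.
At the lower boundary (n = 1.702 to n = 2.265) the reflected ray undergoes a half-wave phase shift.
Zero or two π shifts → no net half-wave offset.
So the condition for constructive reflection is 2 n t = m λ.
λ = 2 n t / m. The fourth-longest wavelength is m = 4: λ = 2 × 1.702 × 757 / 4.00 = 644 nm.

644 nm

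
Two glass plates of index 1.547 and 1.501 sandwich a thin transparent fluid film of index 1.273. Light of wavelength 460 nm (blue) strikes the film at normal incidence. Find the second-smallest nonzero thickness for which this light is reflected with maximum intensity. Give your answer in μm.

Ray reflecting at the top interface goes from n = 1.547 toward n = 1.273: no phase shift.
At the lower boundary (n = 1.273 to n = 1.501) the reflected ray undergoes a half-wave phase shift.
The two reflections differ by half a wavelength.
With one net inversion, constructive interference in reflection requires 2 n t = (m + ½) λ.
The second-smallest nonzero thickness corresponds to m = 1: t = (m + ½) λ / (2 n) = 1.50 × 460 / (2 × 1.273) = 271 nm.

0.271 μm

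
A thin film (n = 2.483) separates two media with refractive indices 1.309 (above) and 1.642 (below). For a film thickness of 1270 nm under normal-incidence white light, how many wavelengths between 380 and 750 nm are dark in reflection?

8

At the upper boundary (n = 1.309 to n = 2.483) the reflected ray undergoes a half-wave phase shift.
Ray reflecting at the bottom interface goes from n = 2.483 toward n = 1.642: no phase shift.
Net: one phase inversion between the two reflected rays.
So the condition for destructive reflection is 2 n t = m λ.
λ = 2 n t / m = 6307 / m nm.
m=8: 788 nm (IR); m=9: 701 nm (visible); m=10: 631 nm (visible); m=11: 573 nm (visible); m=12: 526 nm (visible); m=13: 485 nm (visible); m=14: 450 nm (visible); m=15: 420 nm (visible); m=16: 394 nm (visible); m=17: 371 nm (UV).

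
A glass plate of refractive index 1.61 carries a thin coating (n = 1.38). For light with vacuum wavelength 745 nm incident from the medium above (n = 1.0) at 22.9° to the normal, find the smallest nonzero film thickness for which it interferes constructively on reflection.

281 nm

At the upper boundary (n = 1.0 to n = 1.38) the reflected ray undergoes a half-wave phase shift.
Ray reflecting at the bottom interface goes from n = 1.38 toward n = 1.61: a half-wave phase shift.
Zero or two π shifts → no net half-wave offset.
For bright reflection here: 2 n t cos θ_r = m λ.
Snell's law: 1.0 sin 22.9° = 1.38 sin θ_r → sin θ_r = 0.282, cos θ_r = 0.959.
Minimum nonzero at m = 1: t = λ / (2 n cos θ_r) = 745 / (2 × 1.38 × 0.959) = 281 nm.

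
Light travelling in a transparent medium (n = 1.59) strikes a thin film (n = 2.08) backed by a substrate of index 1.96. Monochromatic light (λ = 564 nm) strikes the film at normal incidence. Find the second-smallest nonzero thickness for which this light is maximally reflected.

Top surface (1.59 → 2.08): reflection off a higher-index medium gives a half-wave phase shift.
Ray reflecting at the bottom interface goes from n = 2.08 toward n = 1.96: no phase shift.
Exactly one π shift → a net half-wave offset.
So the condition for constructive reflection is 2 n t = (m + ½) λ.
The second-smallest nonzero thickness corresponds to m = 1: t = (m + ½) λ / (2 n) = 1.50 × 564 / (2 × 2.08) = 203 nm.

203 nm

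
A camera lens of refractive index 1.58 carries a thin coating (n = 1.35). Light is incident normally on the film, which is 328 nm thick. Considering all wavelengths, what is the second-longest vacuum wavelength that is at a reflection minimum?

Top surface (1.0 → 1.35): reflection off a higher-index medium gives a half-wave phase shift.
Ray reflecting at the bottom interface goes from n = 1.35 toward n = 1.58: a half-wave phase shift.
Net: no relative phase inversion (both shifts match).
So the condition for destructive reflection is 2 n t = (m + ½) λ.
λ = 2 n t / (m + ½). The second-longest wavelength is m = 1: λ = 2 × 1.35 × 328 / 1.50 = 590 nm.

590 nm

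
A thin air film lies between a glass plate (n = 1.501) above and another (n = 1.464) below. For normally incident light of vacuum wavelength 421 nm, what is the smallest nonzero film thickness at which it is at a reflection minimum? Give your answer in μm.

Top surface (1.501 → 1.0): reflection off a lower-index medium gives no phase shift.
Ray reflecting at the bottom interface goes from n = 1.0 toward n = 1.464: a half-wave phase shift.
Net: one phase inversion between the two reflected rays.
For dark reflection here: 2 n t = m λ.
The smallest nonzero thickness corresponds to m = 1: t = m λ / (2 n) = 1.00 × 421 / (2 × 1.0) = 211 nm.

0.211 μm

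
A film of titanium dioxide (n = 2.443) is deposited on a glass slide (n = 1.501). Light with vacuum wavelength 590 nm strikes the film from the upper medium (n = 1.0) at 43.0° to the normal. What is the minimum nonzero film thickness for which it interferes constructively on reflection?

Top surface (1.0 → 2.443): reflection off a higher-index medium gives a half-wave phase shift.
At the lower boundary (n = 2.443 to n = 1.501) the reflected ray undergoes no phase shift.
Net: one phase inversion between the two reflected rays.
For strong reflection here: 2 n t cos θ_r = (m + ½) λ.
Snell's law: 1.0 sin 43.0° = 2.443 sin θ_r → sin θ_r = 0.279, cos θ_r = 0.960.
Minimum at m = 0: t = λ / (4 n cos θ_r) = 590 / (4 × 2.443 × 0.960) = 62.9 nm.

62.9 nm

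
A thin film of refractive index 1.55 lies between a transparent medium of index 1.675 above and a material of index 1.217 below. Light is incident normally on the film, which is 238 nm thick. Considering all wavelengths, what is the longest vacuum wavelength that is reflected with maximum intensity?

Ray reflecting at the top interface goes from n = 1.675 toward n = 1.55: no phase shift.
At the lower boundary (n = 1.55 to n = 1.217) the reflected ray undergoes no phase shift.
Zero or two π shifts → no net half-wave offset.
For strong reflection here: 2 n t = m λ.
λ = 2 n t / m. The longest wavelength is m = 1: λ = 2 × 1.55 × 238 / 1.00 = 738 nm.

738 nm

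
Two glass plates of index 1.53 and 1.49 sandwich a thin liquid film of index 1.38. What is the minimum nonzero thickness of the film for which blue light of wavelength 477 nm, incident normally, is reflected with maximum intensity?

86.4 nm

At the upper boundary (n = 1.53 to n = 1.38) the reflected ray undergoes no phase shift.
Bottom surface (1.38 → 1.49): reflection off a higher-index medium gives a half-wave phase shift.
Exactly one π shift → a net half-wave offset.
With one net inversion, constructive interference in reflection requires 2 n t = (m + ½) λ.
Minimum at m = 0: t = λ / (4 n) = 477 / (4 × 1.38) = 86.4 nm.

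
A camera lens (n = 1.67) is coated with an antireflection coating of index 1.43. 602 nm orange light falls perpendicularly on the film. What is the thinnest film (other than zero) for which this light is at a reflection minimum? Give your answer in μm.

0.105 μm

Ray reflecting at the top interface goes from n = 1.0 toward n = 1.43: a half-wave phase shift.
At the lower boundary (n = 1.43 to n = 1.67) the reflected ray undergoes a half-wave phase shift.
The two reflections carry the same phase change, so no net offset.
For weak reflection here: 2 n t = (m + ½) λ.
Minimum at m = 0: t = λ / (4 n) = 602 / (4 × 1.43) = 105 nm.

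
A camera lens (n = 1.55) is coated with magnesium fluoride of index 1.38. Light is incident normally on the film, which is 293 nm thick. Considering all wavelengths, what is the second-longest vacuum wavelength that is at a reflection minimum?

Top surface (1.0 → 1.38): reflection off a higher-index medium gives a half-wave phase shift.
At the lower boundary (n = 1.38 to n = 1.55) the reflected ray undergoes a half-wave phase shift.
The two reflections carry the same phase change, so no net offset.
So the condition for destructive reflection is 2 n t = (m + ½) λ.
λ = 2 n t / (m + ½). The second-longest wavelength is m = 1: λ = 2 × 1.38 × 293 / 1.50 = 539 nm.

539 nm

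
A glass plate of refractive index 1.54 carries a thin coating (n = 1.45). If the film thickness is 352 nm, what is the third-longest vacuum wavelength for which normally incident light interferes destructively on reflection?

Top surface (1.0 → 1.45): reflection off a higher-index medium gives a half-wave phase shift.
At the lower boundary (n = 1.45 to n = 1.54) the reflected ray undergoes a half-wave phase shift.
Net: no relative phase inversion (both shifts match).
For dark reflection here: 2 n t = (m + ½) λ.
λ = 2 n t / (m + ½). The third-longest wavelength is m = 2: λ = 2 × 1.45 × 352 / 2.50 = 408 nm.

408 nm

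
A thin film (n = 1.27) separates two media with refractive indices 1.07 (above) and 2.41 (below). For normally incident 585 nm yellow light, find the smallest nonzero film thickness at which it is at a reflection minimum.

115 nm

Top surface (1.07 → 1.27): reflection off a higher-index medium gives a half-wave phase shift.
Ray reflecting at the bottom interface goes from n = 1.27 toward n = 2.41: a half-wave phase shift.
Zero or two π shifts → no net half-wave offset.
For dark reflection here: 2 n t = (m + ½) λ.
Minimum at m = 0: t = λ / (4 n) = 585 / (4 × 1.27) = 115 nm.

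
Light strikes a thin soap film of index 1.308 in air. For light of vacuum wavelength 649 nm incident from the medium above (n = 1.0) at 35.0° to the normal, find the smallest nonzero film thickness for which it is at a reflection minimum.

Top surface (1.0 → 1.308): reflection off a higher-index medium gives a half-wave phase shift.
Ray reflecting at the bottom interface goes from n = 1.308 toward n = 1.0: no phase shift.
The two reflections differ by half a wavelength.
With one net inversion, destructive interference in reflection requires 2 n t cos θ_r = m λ.
Snell's law: 1.0 sin 35.0° = 1.308 sin θ_r → sin θ_r = 0.439, cos θ_r = 0.899.
Minimum nonzero at m = 1: t = λ / (2 n cos θ_r) = 649 / (2 × 1.308 × 0.899) = 276 nm.

276 nm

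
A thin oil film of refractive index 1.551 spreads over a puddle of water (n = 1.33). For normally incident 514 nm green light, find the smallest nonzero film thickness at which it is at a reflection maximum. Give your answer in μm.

Ray reflecting at the top interface goes from n = 1.0 toward n = 1.551: a half-wave phase shift.
Bottom surface (1.551 → 1.33): reflection off a lower-index medium gives no phase shift.
Net: one phase inversion between the two reflected rays.
With one net inversion, constructive interference in reflection requires 2 n t = (m + ½) λ.
Minimum at m = 0: t = λ / (4 n) = 514 / (4 × 1.551) = 82.8 nm.

0.0828 μm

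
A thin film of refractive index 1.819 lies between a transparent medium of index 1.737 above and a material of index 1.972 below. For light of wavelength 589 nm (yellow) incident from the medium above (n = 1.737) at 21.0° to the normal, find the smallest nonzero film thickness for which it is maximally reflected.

Ray reflecting at the top interface goes from n = 1.737 toward n = 1.819: a half-wave phase shift.
Ray reflecting at the bottom interface goes from n = 1.819 toward n = 1.972: a half-wave phase shift.
Net: no relative phase inversion (both shifts match).
For bright reflection here: 2 n t cos θ_r = m λ.
Snell's law: 1.737 sin 21.0° = 1.819 sin θ_r → sin θ_r = 0.342, cos θ_r = 0.940.
Minimum nonzero at m = 1: t = λ / (2 n cos θ_r) = 589 / (2 × 1.819 × 0.940) = 172 nm.

172 nm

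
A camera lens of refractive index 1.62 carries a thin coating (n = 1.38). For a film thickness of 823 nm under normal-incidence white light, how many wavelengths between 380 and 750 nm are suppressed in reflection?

3

Top surface (1.0 → 1.38): reflection off a higher-index medium gives a half-wave phase shift.
At the lower boundary (n = 1.38 to n = 1.62) the reflected ray undergoes a half-wave phase shift.
Net: no relative phase inversion (both shifts match).
So the condition for destructive reflection is 2 n t = (m + ½) λ.
λ = 2 n t / (m + ½) = 2271 / (m + ½) nm.
m=2: 909 nm (IR); m=3: 649 nm (visible); m=4: 505 nm (visible); m=5: 413 nm (visible); m=6: 349 nm (UV).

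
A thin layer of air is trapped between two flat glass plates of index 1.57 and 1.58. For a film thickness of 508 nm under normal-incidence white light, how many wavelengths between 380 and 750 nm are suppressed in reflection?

Top surface (1.57 → 1.0): reflection off a lower-index medium gives no phase shift.
Bottom surface (1.0 → 1.58): reflection off a higher-index medium gives a half-wave phase shift.
Exactly one π shift → a net half-wave offset.
With one net inversion, destructive interference in reflection requires 2 n t = m λ.
λ = 2 n t / m = 1016 / m nm.
m=1: 1016 nm (IR); m=2: 508 nm (visible); m=3: 339 nm (UV).

1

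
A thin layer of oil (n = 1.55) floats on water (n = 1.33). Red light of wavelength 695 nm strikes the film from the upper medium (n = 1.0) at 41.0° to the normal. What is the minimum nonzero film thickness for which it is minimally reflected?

Top surface (1.0 → 1.55): reflection off a higher-index medium gives a half-wave phase shift.
At the lower boundary (n = 1.55 to n = 1.33) the reflected ray undergoes no phase shift.
The two reflections differ by half a wavelength.
With one net inversion, destructive interference in reflection requires 2 n t cos θ_r = m λ.
Snell's law: 1.0 sin 41.0° = 1.55 sin θ_r → sin θ_r = 0.423, cos θ_r = 0.906.
Minimum nonzero at m = 1: t = λ / (2 n cos θ_r) = 695 / (2 × 1.55 × 0.906) = 247 nm.

247 nm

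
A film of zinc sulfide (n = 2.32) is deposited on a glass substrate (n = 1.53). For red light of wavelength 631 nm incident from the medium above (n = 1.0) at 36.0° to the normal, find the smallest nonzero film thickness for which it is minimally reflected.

141 nm

Top surface (1.0 → 2.32): reflection off a higher-index medium gives a half-wave phase shift.
Ray reflecting at the bottom interface goes from n = 2.32 toward n = 1.53: no phase shift.
The two reflections differ by half a wavelength.
With one net inversion, destructive interference in reflection requires 2 n t cos θ_r = m λ.
Snell's law: 1.0 sin 36.0° = 2.32 sin θ_r → sin θ_r = 0.253, cos θ_r = 0.967.
Minimum nonzero at m = 1: t = λ / (2 n cos θ_r) = 631 / (2 × 2.32 × 0.967) = 141 nm.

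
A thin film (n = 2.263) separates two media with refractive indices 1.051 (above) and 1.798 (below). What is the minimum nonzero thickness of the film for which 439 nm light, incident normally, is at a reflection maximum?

Top surface (1.051 → 2.263): reflection off a higher-index medium gives a half-wave phase shift.
Ray reflecting at the bottom interface goes from n = 2.263 toward n = 1.798: no phase shift.
Net: one phase inversion between the two reflected rays.
So the condition for constructive reflection is 2 n t = (m + ½) λ.
Minimum at m = 0: t = λ / (4 n) = 439 / (4 × 2.263) = 48.5 nm.

48.5 nm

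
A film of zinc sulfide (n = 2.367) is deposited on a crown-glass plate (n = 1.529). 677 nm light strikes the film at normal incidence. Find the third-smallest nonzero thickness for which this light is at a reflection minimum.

Top surface (1.0 → 2.367): reflection off a higher-index medium gives a half-wave phase shift.
At the lower boundary (n = 2.367 to n = 1.529) the reflected ray undergoes no phase shift.
Exactly one π shift → a net half-wave offset.
With one net inversion, destructive interference in reflection requires 2 n t = m λ.
The third-smallest nonzero thickness corresponds to m = 3: t = m λ / (2 n) = 3.00 × 677 / (2 × 2.367) = 429 nm.

429 nm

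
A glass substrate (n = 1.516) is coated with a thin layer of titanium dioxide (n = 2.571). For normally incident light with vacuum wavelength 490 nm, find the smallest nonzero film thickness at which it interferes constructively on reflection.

At the upper boundary (n = 1.0 to n = 2.571) the reflected ray undergoes a half-wave phase shift.
At the lower boundary (n = 2.571 to n = 1.516) the reflected ray undergoes no phase shift.
Exactly one π shift → a net half-wave offset.
So the condition for constructive reflection is 2 n t = (m + ½) λ.
Minimum at m = 0: t = λ / (4 n) = 490 / (4 × 2.571) = 47.6 nm.

47.6 nm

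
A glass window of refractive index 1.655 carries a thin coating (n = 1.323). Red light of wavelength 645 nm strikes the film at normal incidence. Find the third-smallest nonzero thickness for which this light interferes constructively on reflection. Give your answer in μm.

0.731 μm

Top surface (1.0 → 1.323): reflection off a higher-index medium gives a half-wave phase shift.
At the lower boundary (n = 1.323 to n = 1.655) the reflected ray undergoes a half-wave phase shift.
Net: no relative phase inversion (both shifts match).
For bright reflection here: 2 n t = m λ.
The third-smallest nonzero thickness corresponds to m = 3: t = m λ / (2 n) = 3.00 × 645 / (2 × 1.323) = 731 nm.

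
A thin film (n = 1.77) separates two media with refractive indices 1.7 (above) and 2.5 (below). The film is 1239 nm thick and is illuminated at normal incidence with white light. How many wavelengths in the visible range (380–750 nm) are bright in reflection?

6

At the upper boundary (n = 1.7 to n = 1.77) the reflected ray undergoes a half-wave phase shift.
At the lower boundary (n = 1.77 to n = 2.5) the reflected ray undergoes a half-wave phase shift.
Net: no relative phase inversion (both shifts match).
For strong reflection here: 2 n t = m λ.
λ = 2 n t / m = 4386 / m nm.
m=5: 877 nm (IR); m=6: 731 nm (visible); m=7: 627 nm (visible); m=8: 548 nm (visible); m=9: 487 nm (visible); m=10: 439 nm (visible); m=11: 399 nm (visible); m=12: 366 nm (UV).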